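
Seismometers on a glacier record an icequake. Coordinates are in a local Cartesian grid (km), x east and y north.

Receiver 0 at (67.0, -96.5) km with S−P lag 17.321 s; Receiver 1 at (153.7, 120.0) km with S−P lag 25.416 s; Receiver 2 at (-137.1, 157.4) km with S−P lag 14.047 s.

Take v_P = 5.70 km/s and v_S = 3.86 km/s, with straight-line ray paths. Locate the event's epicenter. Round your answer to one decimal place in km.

Distance from S−P lag: d = Δt · v_P v_S / (v_P − v_S) = Δt · (5.70·3.86)/(5.70−3.86) ≈ 11.9576·Δt.
So d_Receiver 0 = 207.12, d_Receiver 1 = 303.91, d_Receiver 2 = 167.97 km.
Circle about each station: (x − 67.0)² + (y + 96.5)² = 207.12²; (x − 153.7)² + (y − 120.0)² = 303.91²; (x + 137.1)² + (y − 157.4)² = 167.97².
Subtracting pairs of circle equations eliminates x²+y² and gives linear equations (the radical axes):
173.4 x + 433.0 y = -25240.15
-408.2 x + 507.8 y = 44454.69
Solving the 2×2 system: x ≈ -121.1, y ≈ -9.8 km.

-121.1 km east, -9.8 km north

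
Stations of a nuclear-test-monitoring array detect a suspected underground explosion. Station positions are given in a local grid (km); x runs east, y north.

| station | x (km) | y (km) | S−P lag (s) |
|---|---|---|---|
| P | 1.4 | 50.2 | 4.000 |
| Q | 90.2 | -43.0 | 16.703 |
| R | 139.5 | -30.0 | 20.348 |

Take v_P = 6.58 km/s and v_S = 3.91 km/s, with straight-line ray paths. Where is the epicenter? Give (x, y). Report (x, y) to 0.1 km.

(-36.7, 56.0)

Distance from S−P lag: d = Δt · v_P v_S / (v_P − v_S) = Δt · (6.58·3.91)/(6.58−3.91) ≈ 9.6359·Δt.
So d_P = 38.54, d_Q = 160.95, d_R = 196.07 km.
Circle about each station: (x − 1.4)² + (y − 50.2)² = 38.54²; (x − 90.2)² + (y + 43.0)² = 160.95²; (x − 139.5)² + (y + 30.0)² = 196.07².
Subtracting the P equation from the Q and R equations removes the quadratic terms:
177.6 x − 186.4 y = -16956.53
276.2 x − 160.4 y = -19119.86
Solving the 2×2 system: x ≈ -36.7, y ≈ 56.0 km.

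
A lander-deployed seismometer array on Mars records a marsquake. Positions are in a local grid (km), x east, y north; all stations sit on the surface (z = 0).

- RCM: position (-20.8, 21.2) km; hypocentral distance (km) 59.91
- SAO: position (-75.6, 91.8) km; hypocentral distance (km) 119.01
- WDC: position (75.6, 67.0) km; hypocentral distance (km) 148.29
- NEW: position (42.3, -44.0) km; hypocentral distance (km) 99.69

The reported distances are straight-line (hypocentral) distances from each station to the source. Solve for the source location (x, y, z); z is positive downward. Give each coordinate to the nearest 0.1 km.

(-41.0, -12.8, 45.0)

Each station gives a sphere (x−x_i)² + (y−y_i)² + z² = d_i² (stations at z=0).
Subtracting the RCM sphere from SAO and WDC: z² cancels, leaving linear equations in x and y:
-109.6 x + 141.2 y = 2686.35
192.8 x + 91.6 y = -9078.44
Solving: x ≈ -41.005, y ≈ -12.803 km (keep extra digits for the depth step; rounded: -41.0, -12.8).
Then from the RCM sphere: z² = 59.91² − (x + 20.8)² − (y − 21.2)² with x = -41.005, y = -12.803, so z ≈ 44.997 ≈ 45.0 km.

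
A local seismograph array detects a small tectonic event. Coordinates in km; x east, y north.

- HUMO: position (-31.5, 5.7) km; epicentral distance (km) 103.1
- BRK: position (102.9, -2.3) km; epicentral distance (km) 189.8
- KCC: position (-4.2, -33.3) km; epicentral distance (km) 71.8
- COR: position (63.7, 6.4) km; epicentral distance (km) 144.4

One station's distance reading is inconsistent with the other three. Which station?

Solve using three stations at a time. Using HUMO, KCC, COR (subtract circle equations pairwise → linear system) gives (x, y) ≈ (-36.8, -97.3).
Distances from that point to each station vs reported:
  HUMO: calculated 103.1 vs reported 103.1 → residual 0.0 km
  BRK: calculated 168.9 vs reported 189.8 → residual 20.9 km
  KCC: calculated 71.8 vs reported 71.8 → residual 0.0 km
  COR: calculated 144.4 vs reported 144.4 → residual 0.0 km
HUMO, KCC, COR are mutually consistent (residuals ≈ 0); BRK is off by 20.9 km.

BRK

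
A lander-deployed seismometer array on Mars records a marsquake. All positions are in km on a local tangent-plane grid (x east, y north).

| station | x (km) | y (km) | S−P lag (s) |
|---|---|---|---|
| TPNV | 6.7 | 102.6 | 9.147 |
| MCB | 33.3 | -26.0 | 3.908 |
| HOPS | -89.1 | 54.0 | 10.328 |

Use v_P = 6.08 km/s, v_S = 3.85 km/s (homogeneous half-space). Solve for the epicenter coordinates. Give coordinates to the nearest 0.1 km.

(8.4, 6.6)

Distance from S−P lag: d = Δt · v_P v_S / (v_P − v_S) = Δt · (6.08·3.85)/(6.08−3.85) ≈ 10.4969·Δt.
So d_TPNV = 96.01, d_MCB = 41.02, d_HOPS = 108.41 km.
Circle about each station: (x − 6.7)² + (y − 102.6)² = 96.01²; (x − 33.3)² + (y + 26.0)² = 41.02²; (x + 89.1)² + (y − 54.0)² = 108.41².
Subtracting the TPNV equation from the MCB and HOPS equations removes the quadratic terms:
53.2 x − 257.2 y = -1251.48
-191.6 x − 97.2 y = -2251.65
Solving the 2×2 system: x ≈ 8.4, y ≈ 6.6 km.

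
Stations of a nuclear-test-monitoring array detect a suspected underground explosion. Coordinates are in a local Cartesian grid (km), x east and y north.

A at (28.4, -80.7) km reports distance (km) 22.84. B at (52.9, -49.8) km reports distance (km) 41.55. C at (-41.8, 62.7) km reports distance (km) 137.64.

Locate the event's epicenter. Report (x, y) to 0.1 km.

(13.6, -63.3)

Circle about each station: (x − 28.4)² + (y + 80.7)² = 22.84²; (x − 52.9)² + (y + 49.8)² = 41.55²; (x + 41.8)² + (y − 62.7)² = 137.64².
Subtracting the A equation from the B and C equations removes the quadratic terms:
49.0 x + 61.8 y = -3245.34
-140.4 x + 286.8 y = -20063.62
Solving the 2×2 system: x ≈ 13.6, y ≈ -63.3 km.
Check against A (with the unrounded x, y): √((x − 28.4)²+(y + 80.7)²) = 22.84 ≈ 22.84 km. ✓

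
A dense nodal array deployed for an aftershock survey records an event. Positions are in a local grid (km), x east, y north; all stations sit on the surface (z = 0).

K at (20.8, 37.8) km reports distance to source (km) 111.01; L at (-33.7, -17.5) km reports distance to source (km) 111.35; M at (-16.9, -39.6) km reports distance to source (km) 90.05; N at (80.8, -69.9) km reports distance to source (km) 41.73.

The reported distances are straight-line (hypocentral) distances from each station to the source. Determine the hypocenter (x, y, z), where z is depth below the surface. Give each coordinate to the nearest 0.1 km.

x ≈ 63.5 km, y ≈ -58.1 km, depth ≈ 36.1 km

Each station gives a sphere (x−x_i)² + (y−y_i)² + z² = d_i² (stations at z=0).
Subtracting the K sphere from L and M: z² cancels, leaving linear equations in x and y:
-109.0 x − 110.6 y = -495.14
-75.4 x − 154.8 y = 4206.51
Solving: x ≈ 63.498, y ≈ -58.102 km (keep extra digits for the depth step; rounded: 63.5, -58.1).
Then from the K sphere: z² = 111.01² − (x − 20.8)² − (y − 37.8)² with x = 63.498, y = -58.102, so z ≈ 36.096 ≈ 36.1 km.
Check against N (with the unrounded solution): distance 41.73 ≈ 41.73 km. ✓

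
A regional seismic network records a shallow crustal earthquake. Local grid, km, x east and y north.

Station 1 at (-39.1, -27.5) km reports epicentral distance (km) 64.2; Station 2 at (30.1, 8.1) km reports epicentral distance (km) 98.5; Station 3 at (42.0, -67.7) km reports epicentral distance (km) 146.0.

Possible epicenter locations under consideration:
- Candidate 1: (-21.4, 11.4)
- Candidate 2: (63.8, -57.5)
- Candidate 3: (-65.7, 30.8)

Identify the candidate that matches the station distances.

For each candidate, compare |candidate − station| to the reported distance:
Candidate 1: residuals Station 1 21.5, Station 2 46.9, Station 3 44.6 → max 46.9 km
Candidate 2: residuals Station 1 43.0, Station 2 24.8, Station 3 121.9 → max 121.9 km
Candidate 3: residuals Station 1 0.1, Station 2 0.0, Station 3 0.0 → max 0.1 km
Only Candidate 3 has all residuals ≈ 0.

Candidate 3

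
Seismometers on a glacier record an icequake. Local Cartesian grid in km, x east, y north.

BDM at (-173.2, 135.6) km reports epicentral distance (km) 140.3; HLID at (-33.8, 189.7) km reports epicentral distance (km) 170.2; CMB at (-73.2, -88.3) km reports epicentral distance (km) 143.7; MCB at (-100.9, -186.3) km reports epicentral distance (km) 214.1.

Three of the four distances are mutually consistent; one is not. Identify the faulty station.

Solve using three stations at a time. Using BDM, HLID, MCB (subtract circle equations pairwise → linear system) gives (x, y) ≈ (-84.2, 27.1).
Distances from that point to each station vs reported:
  BDM: calculated 140.3 vs reported 140.3 → residual 0.0 km
  HLID: calculated 170.2 vs reported 170.2 → residual 0.0 km
  CMB: calculated 116.0 vs reported 143.7 → residual 27.7 km
  MCB: calculated 214.1 vs reported 214.1 → residual 0.0 km
BDM, HLID, MCB are mutually consistent (residuals ≈ 0); CMB is off by 27.7 km.

CMB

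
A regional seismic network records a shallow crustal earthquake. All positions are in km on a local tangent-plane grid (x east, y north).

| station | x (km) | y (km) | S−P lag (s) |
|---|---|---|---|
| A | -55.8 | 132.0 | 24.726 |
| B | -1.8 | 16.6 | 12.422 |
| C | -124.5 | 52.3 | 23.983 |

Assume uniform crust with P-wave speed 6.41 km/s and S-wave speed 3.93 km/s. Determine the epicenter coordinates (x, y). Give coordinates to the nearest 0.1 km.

Distance from S−P lag: d = Δt · v_P v_S / (v_P − v_S) = Δt · (6.41·3.93)/(6.41−3.93) ≈ 10.1578·Δt.
So d_A = 251.16, d_B = 126.18, d_C = 243.61 km.
Circle about each station: (x + 55.8)² + (y − 132.0)² = 251.16²; (x + 1.8)² + (y − 16.6)² = 126.18²; (x + 124.5)² + (y − 52.3)² = 243.61².
Subtracting the A equation from the B and C equations removes the quadratic terms:
108.0 x − 230.8 y = 26901.11
-137.4 x − 159.4 y = 1433.41
Solving the 2×2 system: x ≈ 80.9, y ≈ -78.7 km.

x ≈ 80.9 km, y ≈ -78.7 km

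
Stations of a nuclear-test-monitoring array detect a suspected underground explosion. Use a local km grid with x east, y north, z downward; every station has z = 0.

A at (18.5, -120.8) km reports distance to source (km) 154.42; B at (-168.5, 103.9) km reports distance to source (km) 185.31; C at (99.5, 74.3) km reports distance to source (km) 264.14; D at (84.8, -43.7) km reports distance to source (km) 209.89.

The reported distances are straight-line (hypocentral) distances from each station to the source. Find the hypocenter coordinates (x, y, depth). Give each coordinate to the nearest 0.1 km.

Each station gives a sphere (x−x_i)² + (y−y_i)² + z² = d_i² (stations at z=0).
Subtracting the A sphere from B and C: z² cancels, leaving linear equations in x and y:
-374.0 x + 449.4 y = 13758.31
162.0 x + 390.2 y = -45438.55
Solving: x ≈ -117.897, y ≈ -67.502 km (keep extra digits for the depth step; rounded: -117.9, -67.5).
Then from the A sphere: z² = 154.42² − (x − 18.5)² − (y + 120.8)² with x = -117.897, y = -67.502, so z ≈ 48.997 ≈ 49.0 km.

(-117.9, -67.5, 49.0)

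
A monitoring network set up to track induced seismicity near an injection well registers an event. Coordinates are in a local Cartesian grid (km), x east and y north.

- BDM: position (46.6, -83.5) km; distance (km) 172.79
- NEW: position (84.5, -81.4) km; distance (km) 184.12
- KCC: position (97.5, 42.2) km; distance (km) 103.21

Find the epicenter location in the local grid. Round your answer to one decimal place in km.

3.0 km east, 83.7 km north

Circle about each station: (x − 46.6)² + (y + 83.5)² = 172.79²; (x − 84.5)² + (y + 81.4)² = 184.12²; (x − 97.5)² + (y − 42.2)² = 103.21².
Subtracting pairs of circle equations eliminates x²+y² and gives linear equations (the radical axes):
75.8 x + 4.2 y = 578.61
101.8 x + 251.4 y = 21347.36
Solving the 2×2 system: x ≈ 3.0, y ≈ 83.7 km.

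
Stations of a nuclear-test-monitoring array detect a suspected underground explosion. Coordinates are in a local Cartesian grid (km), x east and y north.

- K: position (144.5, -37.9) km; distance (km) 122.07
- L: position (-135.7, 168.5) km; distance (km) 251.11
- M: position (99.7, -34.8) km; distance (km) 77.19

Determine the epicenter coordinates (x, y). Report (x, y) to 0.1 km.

Circle about each station: (x − 144.5)² + (y + 37.9)² = 122.07²; (x + 135.7)² + (y − 168.5)² = 251.11²; (x − 99.7)² + (y + 34.8)² = 77.19².
Subtracting pairs of circle equations eliminates x²+y² and gives linear equations (the radical axes):
-560.4 x + 412.8 y = -23665.07
-89.6 x + 6.2 y = -2222.74
Solving the 2×2 system: x ≈ 23.0, y ≈ -26.1 km.

23.0 km east, -26.1 km north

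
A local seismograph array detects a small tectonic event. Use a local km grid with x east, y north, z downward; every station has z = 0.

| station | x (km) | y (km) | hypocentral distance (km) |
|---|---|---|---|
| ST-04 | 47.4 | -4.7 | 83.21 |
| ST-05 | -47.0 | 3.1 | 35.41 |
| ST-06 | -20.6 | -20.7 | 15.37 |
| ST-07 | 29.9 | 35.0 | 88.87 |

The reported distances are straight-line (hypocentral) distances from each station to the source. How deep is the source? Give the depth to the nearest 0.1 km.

z ≈ 6.8 km

Each station gives a sphere (x−x_i)² + (y−y_i)² + z² = d_i² (stations at z=0).
Subtracting the ST-04 sphere from ST-05 and ST-06: z² cancels, leaving linear equations in x and y:
-188.8 x + 15.6 y = 5619.80
-136.0 x − 32.0 y = 5271.67
Solving: x ≈ -32.104, y ≈ -28.298 km (keep extra digits for the depth step; rounded: -32.1, -28.3).
Then from the ST-04 sphere: z² = 83.21² − (x − 47.4)² − (y + 4.7)² with x = -32.104, y = -28.298, so z ≈ 6.794 ≈ 6.8 km.
Check against ST-07 (with the unrounded solution): distance 88.87 ≈ 88.87 km. ✓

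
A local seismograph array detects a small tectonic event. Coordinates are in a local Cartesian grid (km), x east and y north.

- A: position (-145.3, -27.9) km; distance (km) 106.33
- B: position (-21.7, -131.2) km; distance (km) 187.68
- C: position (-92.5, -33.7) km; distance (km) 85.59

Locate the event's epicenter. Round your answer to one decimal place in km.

(-72.4, 49.5)

Circle about each station: (x + 145.3)² + (y + 27.9)² = 106.33²; (x + 21.7)² + (y + 131.2)² = 187.68²; (x + 92.5)² + (y + 33.7)² = 85.59².
Subtracting the A equation from the B and C equations removes the quadratic terms:
247.2 x − 206.6 y = -28123.88
105.6 x − 11.6 y = -8218.14
Solving the 2×2 system: x ≈ -72.4, y ≈ 49.5 km.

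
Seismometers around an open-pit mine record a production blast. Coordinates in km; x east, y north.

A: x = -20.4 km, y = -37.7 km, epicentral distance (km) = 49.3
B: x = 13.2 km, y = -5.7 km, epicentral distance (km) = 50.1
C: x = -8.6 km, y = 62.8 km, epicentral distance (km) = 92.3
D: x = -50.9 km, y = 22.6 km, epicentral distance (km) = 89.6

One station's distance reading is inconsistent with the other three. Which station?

B

Solve using three stations at a time. Using A, C, D (subtract circle equations pairwise → linear system) gives (x, y) ≈ (26.5, -22.6).
Distances from that point to each station vs reported:
  A: calculated 49.2 vs reported 49.3 → residual 0.1 km
  B: calculated 21.4 vs reported 50.1 → residual 28.7 km
  C: calculated 92.3 vs reported 92.3 → residual 0.0 km
  D: calculated 89.6 vs reported 89.6 → residual 0.0 km
A, C, D are mutually consistent (residuals ≈ 0); B is off by 28.7 km.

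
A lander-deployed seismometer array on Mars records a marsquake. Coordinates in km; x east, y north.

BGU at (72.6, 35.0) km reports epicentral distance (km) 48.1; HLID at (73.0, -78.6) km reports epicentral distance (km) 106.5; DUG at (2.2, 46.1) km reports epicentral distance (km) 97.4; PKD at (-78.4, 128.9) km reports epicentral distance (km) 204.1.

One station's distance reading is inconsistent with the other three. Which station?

Solve using three stations at a time. Using HLID, DUG, PKD (subtract circle equations pairwise → linear system) gives (x, y) ≈ (97.4, 25.2).
Distances from that point to each station vs reported:
  BGU: calculated 26.7 vs reported 48.1 → residual 21.4 km
  HLID: calculated 106.6 vs reported 106.5 → residual 0.1 km
  DUG: calculated 97.5 vs reported 97.4 → residual 0.1 km
  PKD: calculated 204.1 vs reported 204.1 → residual 0.0 km
HLID, DUG, PKD are mutually consistent (residuals ≈ 0); BGU is off by 21.4 km.

BGU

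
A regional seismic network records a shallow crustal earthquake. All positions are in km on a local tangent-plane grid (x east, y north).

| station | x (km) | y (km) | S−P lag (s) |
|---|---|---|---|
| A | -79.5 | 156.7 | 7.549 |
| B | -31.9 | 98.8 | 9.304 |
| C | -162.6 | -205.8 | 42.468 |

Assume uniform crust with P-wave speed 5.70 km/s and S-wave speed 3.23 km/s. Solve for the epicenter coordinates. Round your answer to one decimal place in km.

Distance from S−P lag: d = Δt · v_P v_S / (v_P − v_S) = Δt · (5.70·3.23)/(5.70−3.23) ≈ 7.4538·Δt.
So d_A = 56.27, d_B = 69.35, d_C = 316.55 km.
Circle about each station: (x + 79.5)² + (y − 156.7)² = 56.27²; (x + 31.9)² + (y − 98.8)² = 69.35²; (x + 162.6)² + (y + 205.8)² = 316.55².
Subtracting the A equation from the B and C equations removes the quadratic terms:
95.2 x − 115.8 y = -21739.20
-166.2 x − 725.0 y = -59120.33
Solving the 2×2 system: x ≈ -101.0, y ≈ 104.7 km.

(-101.0, 104.7)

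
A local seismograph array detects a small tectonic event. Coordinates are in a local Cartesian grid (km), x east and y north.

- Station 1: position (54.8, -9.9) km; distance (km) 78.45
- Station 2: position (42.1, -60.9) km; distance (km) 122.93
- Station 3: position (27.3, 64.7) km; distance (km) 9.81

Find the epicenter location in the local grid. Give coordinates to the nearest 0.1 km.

x ≈ 18.8 km, y ≈ 59.8 km

Circle about each station: (x − 54.8)² + (y + 9.9)² = 78.45²; (x − 42.1)² + (y + 60.9)² = 122.93²; (x − 27.3)² + (y − 64.7)² = 9.81².
Subtracting pairs of circle equations eliminates x²+y² and gives linear equations (the radical axes):
-25.4 x − 102.0 y = -6577.21
-55.0 x + 149.2 y = 7888.50
Solving the 2×2 system: x ≈ 18.8, y ≈ 59.8 km.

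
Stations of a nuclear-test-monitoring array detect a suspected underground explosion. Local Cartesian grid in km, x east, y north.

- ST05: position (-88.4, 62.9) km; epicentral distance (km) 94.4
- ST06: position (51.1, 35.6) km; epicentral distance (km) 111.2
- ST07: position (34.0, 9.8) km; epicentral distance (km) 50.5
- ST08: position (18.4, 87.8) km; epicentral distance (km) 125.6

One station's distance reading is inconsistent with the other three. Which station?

ST07

Solve using three stations at a time. Using ST05, ST06, ST08 (subtract circle equations pairwise → linear system) gives (x, y) ≈ (-44.7, -20.8).
Distances from that point to each station vs reported:
  ST05: calculated 94.4 vs reported 94.4 → residual 0.0 km
  ST06: calculated 111.2 vs reported 111.2 → residual 0.0 km
  ST07: calculated 84.4 vs reported 50.5 → residual 33.9 km
  ST08: calculated 125.6 vs reported 125.6 → residual 0.0 km
ST05, ST06, ST08 are mutually consistent (residuals ≈ 0); ST07 is off by 33.9 km.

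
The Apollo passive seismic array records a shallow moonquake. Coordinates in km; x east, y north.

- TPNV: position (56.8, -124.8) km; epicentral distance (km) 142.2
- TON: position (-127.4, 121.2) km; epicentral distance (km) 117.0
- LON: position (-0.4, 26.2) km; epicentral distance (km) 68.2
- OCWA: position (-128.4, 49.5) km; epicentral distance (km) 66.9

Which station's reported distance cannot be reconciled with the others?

Solve using three stations at a time. Using TON, LON, OCWA (subtract circle equations pairwise → linear system) gives (x, y) ≈ (-68.3, 20.3).
Distances from that point to each station vs reported:
  TPNV: calculated 191.6 vs reported 142.2 → residual 49.4 km
  TON: calculated 117.0 vs reported 117.0 → residual 0.0 km
  LON: calculated 68.1 vs reported 68.2 → residual 0.1 km
  OCWA: calculated 66.8 vs reported 66.9 → residual 0.1 km
TON, LON, OCWA are mutually consistent (residuals ≈ 0); TPNV is off by 49.4 km.

TPNV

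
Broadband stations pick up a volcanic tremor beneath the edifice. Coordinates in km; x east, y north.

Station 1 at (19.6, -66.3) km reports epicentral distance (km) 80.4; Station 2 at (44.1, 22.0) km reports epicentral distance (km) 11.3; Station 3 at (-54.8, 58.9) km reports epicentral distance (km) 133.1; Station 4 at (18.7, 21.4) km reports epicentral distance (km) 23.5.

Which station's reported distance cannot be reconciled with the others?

Solve using three stations at a time. Using Station 1, Station 2, Station 4 (subtract circle equations pairwise → linear system) gives (x, y) ≈ (40.0, 11.5).
Distances from that point to each station vs reported:
  Station 1: calculated 80.4 vs reported 80.4 → residual 0.0 km
  Station 2: calculated 11.3 vs reported 11.3 → residual 0.0 km
  Station 3: calculated 106.0 vs reported 133.1 → residual 27.1 km
  Station 4: calculated 23.5 vs reported 23.5 → residual 0.0 km
Station 1, Station 2, Station 4 are mutually consistent (residuals ≈ 0); Station 3 is off by 27.1 km.

Station 3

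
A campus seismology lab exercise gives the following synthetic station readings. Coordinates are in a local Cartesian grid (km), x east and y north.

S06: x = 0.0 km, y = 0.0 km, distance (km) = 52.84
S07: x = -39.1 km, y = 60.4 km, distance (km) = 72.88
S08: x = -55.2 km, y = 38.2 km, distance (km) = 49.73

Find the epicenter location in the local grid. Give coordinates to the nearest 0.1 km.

x ≈ -51.6 km, y ≈ -11.4 km

Circle about each station: x² + y² = 52.84²; (x + 39.1)² + (y − 60.4)² = 72.88²; (x + 55.2)² + (y − 38.2)² = 49.73².
Subtracting pairs of circle equations eliminates x²+y² and gives linear equations (the radical axes):
-78.2 x + 120.8 y = 2657.54
-110.4 x + 76.4 y = 4825.27
Solving the 2×2 system: x ≈ -51.6, y ≈ -11.4 km.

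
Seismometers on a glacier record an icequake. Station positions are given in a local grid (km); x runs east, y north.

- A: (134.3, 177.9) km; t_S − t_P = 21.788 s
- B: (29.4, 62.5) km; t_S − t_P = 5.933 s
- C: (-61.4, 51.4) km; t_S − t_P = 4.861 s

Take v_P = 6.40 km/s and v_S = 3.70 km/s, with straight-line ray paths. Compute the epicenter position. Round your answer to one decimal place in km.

-22.3 km east, 68.4 km north

Distance from S−P lag: d = Δt · v_P v_S / (v_P − v_S) = Δt · (6.40·3.70)/(6.40−3.70) ≈ 8.7704·Δt.
So d_A = 191.09, d_B = 52.03, d_C = 42.63 km.
Circle about each station: (x − 134.3)² + (y − 177.9)² = 191.09²; (x − 29.4)² + (y − 62.5)² = 52.03²; (x + 61.4)² + (y − 51.4)² = 42.63².
Subtracting the A equation from the B and C equations removes the quadratic terms:
-209.8 x − 230.8 y = -11106.02
-391.4 x − 253.0 y = -8574.91
Solving the 2×2 system: x ≈ -22.3, y ≈ 68.4 km.
Check against A (with the unrounded x, y): √((x − 134.3)²+(y − 177.9)²) = 191.09 ≈ 191.09 km. ✓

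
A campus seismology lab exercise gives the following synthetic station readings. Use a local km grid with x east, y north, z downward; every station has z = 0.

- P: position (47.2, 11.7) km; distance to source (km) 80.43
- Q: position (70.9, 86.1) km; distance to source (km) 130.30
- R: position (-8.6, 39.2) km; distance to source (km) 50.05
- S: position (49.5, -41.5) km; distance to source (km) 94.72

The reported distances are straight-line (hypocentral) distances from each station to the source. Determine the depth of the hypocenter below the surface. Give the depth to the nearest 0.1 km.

32.5 km

Each station gives a sphere (x−x_i)² + (y−y_i)² + z² = d_i² (stations at z=0).
Subtracting the P sphere from Q and R: z² cancels, leaving linear equations in x and y:
47.4 x + 148.8 y = -433.82
-111.6 x + 55.0 y = 3209.85
Solving: x ≈ -26.101, y ≈ 5.399 km (keep extra digits for the depth step; rounded: -26.1, 5.4).
Then from the P sphere: z² = 80.43² − (x − 47.2)² − (y − 11.7)² with x = -26.101, y = 5.399, so z ≈ 32.500 ≈ 32.5 km.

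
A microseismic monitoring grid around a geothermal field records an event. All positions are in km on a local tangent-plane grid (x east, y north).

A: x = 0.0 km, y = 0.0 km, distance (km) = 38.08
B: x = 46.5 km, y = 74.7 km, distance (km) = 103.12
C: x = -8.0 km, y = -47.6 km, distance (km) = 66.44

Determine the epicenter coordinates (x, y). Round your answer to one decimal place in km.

Circle about each station: x² + y² = 38.08²; (x − 46.5)² + (y − 74.7)² = 103.12²; (x + 8.0)² + (y + 47.6)² = 66.44².
Subtracting pairs of circle equations eliminates x²+y² and gives linear equations (the radical axes):
93.0 x + 149.4 y = -1441.31
-16.0 x − 95.2 y = -634.43
Solving the 2×2 system: x ≈ -35.9, y ≈ 12.7 km.

x ≈ -35.9 km, y ≈ 12.7 km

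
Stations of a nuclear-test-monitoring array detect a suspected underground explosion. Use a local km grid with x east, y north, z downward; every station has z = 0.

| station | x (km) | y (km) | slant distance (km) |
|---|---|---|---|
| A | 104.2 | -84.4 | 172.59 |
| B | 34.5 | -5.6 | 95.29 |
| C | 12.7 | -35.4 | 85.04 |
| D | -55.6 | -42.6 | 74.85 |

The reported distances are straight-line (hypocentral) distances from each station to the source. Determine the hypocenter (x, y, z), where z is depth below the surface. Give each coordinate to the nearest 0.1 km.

Each station gives a sphere (x−x_i)² + (y−y_i)² + z² = d_i² (stations at z=0).
Subtracting the A sphere from B and C: z² cancels, leaving linear equations in x and y:
-139.4 x + 157.6 y = 3947.73
-183.0 x + 98.0 y = 5988.96
Solving: x ≈ -36.693, y ≈ -7.406 km (keep extra digits for the depth step; rounded: -36.7, -7.4).
Then from the A sphere: z² = 172.59² − (x − 104.2)² − (y + 84.4)² with x = -36.693, y = -7.406, so z ≈ 63.312 ≈ 63.3 km.

(-36.7, -7.4, 63.3)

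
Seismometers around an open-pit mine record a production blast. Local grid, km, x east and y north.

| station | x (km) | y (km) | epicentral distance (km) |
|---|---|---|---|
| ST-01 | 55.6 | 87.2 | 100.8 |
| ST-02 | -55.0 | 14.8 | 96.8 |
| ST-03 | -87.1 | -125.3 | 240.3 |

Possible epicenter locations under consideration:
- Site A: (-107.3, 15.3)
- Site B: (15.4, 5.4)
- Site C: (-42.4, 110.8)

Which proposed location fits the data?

Site C

For each candidate, compare |candidate − station| to the reported distance:
Site A: residuals ST-01 77.3, ST-02 44.5, ST-03 98.3 → max 98.3 km
Site B: residuals ST-01 9.7, ST-02 25.8, ST-03 74.2 → max 74.2 km
Site C: residuals ST-01 0.0, ST-02 0.0, ST-03 0.0 → max 0.0 km
Only Site C has all residuals ≈ 0.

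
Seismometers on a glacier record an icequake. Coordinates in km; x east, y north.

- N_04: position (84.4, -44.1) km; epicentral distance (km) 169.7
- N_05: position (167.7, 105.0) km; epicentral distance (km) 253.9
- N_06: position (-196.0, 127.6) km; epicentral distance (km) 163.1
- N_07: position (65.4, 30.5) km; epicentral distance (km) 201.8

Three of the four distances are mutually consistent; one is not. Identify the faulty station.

N_07

Solve using three stations at a time. Using N_04, N_05, N_06 (subtract circle equations pairwise → linear system) gives (x, y) ≈ (-72.1, 21.5).
Distances from that point to each station vs reported:
  N_04: calculated 169.7 vs reported 169.7 → residual 0.0 km
  N_05: calculated 253.9 vs reported 253.9 → residual 0.0 km
  N_06: calculated 163.1 vs reported 163.1 → residual 0.0 km
  N_07: calculated 137.8 vs reported 201.8 → residual 64.0 km
N_04, N_05, N_06 are mutually consistent (residuals ≈ 0); N_07 is off by 64.0 km.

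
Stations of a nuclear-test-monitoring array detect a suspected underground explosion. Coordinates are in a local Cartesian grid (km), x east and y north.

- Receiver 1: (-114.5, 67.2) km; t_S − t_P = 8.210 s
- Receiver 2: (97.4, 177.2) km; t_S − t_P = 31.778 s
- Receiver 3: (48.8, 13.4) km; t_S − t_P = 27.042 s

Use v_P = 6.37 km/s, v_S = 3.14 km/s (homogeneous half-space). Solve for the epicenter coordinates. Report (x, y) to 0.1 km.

(-87.7, 110.4)

Distance from S−P lag: d = Δt · v_P v_S / (v_P − v_S) = Δt · (6.37·3.14)/(6.37−3.14) ≈ 6.1925·Δt.
So d_Receiver 1 = 50.84, d_Receiver 2 = 196.79, d_Receiver 3 = 167.46 km.
Circle about each station: (x + 114.5)² + (y − 67.2)² = 50.84²; (x − 97.4)² + (y − 177.2)² = 196.79²; (x − 48.8)² + (y − 13.4)² = 167.46².
Subtracting the Receiver 1 equation from the Receiver 2 and Receiver 3 equations removes the quadratic terms:
423.8 x + 220.0 y = -12881.09
326.6 x − 107.6 y = -40523.24
Solving the 2×2 system: x ≈ -87.7, y ≈ 110.4 km.
Check against Receiver 1 (with the unrounded x, y): √((x + 114.5)²+(y − 67.2)²) = 50.84 ≈ 50.84 km. ✓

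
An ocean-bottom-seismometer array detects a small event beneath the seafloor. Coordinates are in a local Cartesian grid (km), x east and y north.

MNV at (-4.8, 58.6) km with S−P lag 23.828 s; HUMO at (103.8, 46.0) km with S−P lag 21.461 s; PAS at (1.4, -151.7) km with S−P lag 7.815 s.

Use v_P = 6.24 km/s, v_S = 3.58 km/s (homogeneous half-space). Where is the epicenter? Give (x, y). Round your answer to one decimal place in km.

(63.2, -129.6)

Distance from S−P lag: d = Δt · v_P v_S / (v_P − v_S) = Δt · (6.24·3.58)/(6.24−3.58) ≈ 8.3982·Δt.
So d_MNV = 200.11, d_HUMO = 180.23, d_PAS = 65.63 km.
Circle about each station: (x + 4.8)² + (y − 58.6)² = 200.11²; (x − 103.8)² + (y − 46.0)² = 180.23²; (x − 1.4)² + (y + 151.7)² = 65.63².
Subtracting pairs of circle equations eliminates x²+y² and gives linear equations (the radical axes):
217.2 x − 25.2 y = 16994.60
12.4 x − 420.6 y = 55294.57
Solving the 2×2 system: x ≈ 63.2, y ≈ -129.6 km.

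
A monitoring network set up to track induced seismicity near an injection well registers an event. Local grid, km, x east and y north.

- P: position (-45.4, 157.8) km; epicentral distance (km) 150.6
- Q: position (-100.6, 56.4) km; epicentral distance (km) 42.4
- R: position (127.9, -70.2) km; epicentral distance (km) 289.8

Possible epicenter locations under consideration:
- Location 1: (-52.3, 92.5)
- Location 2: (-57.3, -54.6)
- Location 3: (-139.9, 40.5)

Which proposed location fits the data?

For each candidate, compare |candidate − station| to the reported distance:
Location 1: residuals P 84.9, Q 17.9, R 47.0 → max 84.9 km
Location 2: residuals P 62.1, Q 76.7, R 103.9 → max 103.9 km
Location 3: residuals P 0.0, Q 0.0, R 0.0 → max 0.0 km
Only Location 3 has all residuals ≈ 0.

Location 3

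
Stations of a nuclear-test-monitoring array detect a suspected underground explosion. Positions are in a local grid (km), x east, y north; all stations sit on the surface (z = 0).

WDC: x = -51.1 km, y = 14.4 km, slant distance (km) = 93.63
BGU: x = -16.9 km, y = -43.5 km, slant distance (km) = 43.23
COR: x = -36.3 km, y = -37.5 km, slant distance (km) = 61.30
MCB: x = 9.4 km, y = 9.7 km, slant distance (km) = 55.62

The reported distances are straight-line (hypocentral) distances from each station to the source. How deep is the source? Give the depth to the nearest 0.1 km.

Each station gives a sphere (x−x_i)² + (y−y_i)² + z² = d_i² (stations at z=0).
Subtracting the WDC sphere from BGU and COR: z² cancels, leaving linear equations in x and y:
68.4 x − 115.8 y = 6257.03
29.6 x − 103.8 y = 4914.26
Solving: x ≈ 21.896, y ≈ -41.099 km (keep extra digits for the depth step; rounded: 21.9, -41.1).
Then from the WDC sphere: z² = 93.63² − (x + 51.1)² − (y − 14.4)² with x = 21.896, y = -41.099, so z ≈ 18.921 ≈ 18.9 km.

z ≈ 18.9 km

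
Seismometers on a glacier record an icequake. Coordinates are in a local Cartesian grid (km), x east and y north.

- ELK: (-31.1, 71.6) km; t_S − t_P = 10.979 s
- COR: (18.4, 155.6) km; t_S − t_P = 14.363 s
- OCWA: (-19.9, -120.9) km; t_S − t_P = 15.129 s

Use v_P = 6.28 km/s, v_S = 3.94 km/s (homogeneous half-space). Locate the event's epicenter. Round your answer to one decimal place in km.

x ≈ 68.7 km, y ≈ 12.3 km

Distance from S−P lag: d = Δt · v_P v_S / (v_P − v_S) = Δt · (6.28·3.94)/(6.28−3.94) ≈ 10.5740·Δt.
So d_ELK = 116.09, d_COR = 151.87, d_OCWA = 159.97 km.
Circle about each station: (x + 31.1)² + (y − 71.6)² = 116.09²; (x − 18.4)² + (y − 155.6)² = 151.87²; (x + 19.9)² + (y + 120.9)² = 159.97².
Subtracting pairs of circle equations eliminates x²+y² and gives linear equations (the radical axes):
99.0 x + 168.0 y = 8868.54
22.4 x − 385.0 y = -3194.46
Solving the 2×2 system: x ≈ 68.7, y ≈ 12.3 km.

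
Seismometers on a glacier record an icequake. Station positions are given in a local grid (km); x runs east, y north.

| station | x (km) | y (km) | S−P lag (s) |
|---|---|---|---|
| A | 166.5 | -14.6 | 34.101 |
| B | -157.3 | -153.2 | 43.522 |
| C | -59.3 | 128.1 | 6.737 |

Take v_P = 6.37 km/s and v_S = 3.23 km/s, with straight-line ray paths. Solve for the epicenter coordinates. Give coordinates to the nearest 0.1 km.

-25.5 km east, 99.7 km north

Distance from S−P lag: d = Δt · v_P v_S / (v_P − v_S) = Δt · (6.37·3.23)/(6.37−3.23) ≈ 6.5526·Δt.
So d_A = 223.45, d_B = 285.18, d_C = 44.14 km.
Circle about each station: (x − 166.5)² + (y + 14.6)² = 223.45²; (x + 157.3)² + (y + 153.2)² = 285.18²; (x + 59.3)² + (y − 128.1)² = 44.14².
Subtracting the A equation from the B and C equations removes the quadratic terms:
-647.6 x − 277.2 y = -11119.61
-451.6 x + 285.4 y = 39972.25
Solving the 2×2 system: x ≈ -25.5, y ≈ 99.7 km.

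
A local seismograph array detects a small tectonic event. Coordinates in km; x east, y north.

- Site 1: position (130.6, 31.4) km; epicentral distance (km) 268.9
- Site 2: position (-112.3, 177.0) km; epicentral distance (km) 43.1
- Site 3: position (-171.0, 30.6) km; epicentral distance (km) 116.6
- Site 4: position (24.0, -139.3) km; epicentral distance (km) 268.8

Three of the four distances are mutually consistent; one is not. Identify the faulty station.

Site 4

Solve using three stations at a time. Using Site 1, Site 2, Site 3 (subtract circle equations pairwise → linear system) gives (x, y) ≈ (-117.8, 134.3).
Distances from that point to each station vs reported:
  Site 1: calculated 268.9 vs reported 268.9 → residual 0.0 km
  Site 2: calculated 43.0 vs reported 43.1 → residual 0.1 km
  Site 3: calculated 116.6 vs reported 116.6 → residual 0.0 km
  Site 4: calculated 308.2 vs reported 268.8 → residual 39.4 km
Site 1, Site 2, Site 3 are mutually consistent (residuals ≈ 0); Site 4 is off by 39.4 km.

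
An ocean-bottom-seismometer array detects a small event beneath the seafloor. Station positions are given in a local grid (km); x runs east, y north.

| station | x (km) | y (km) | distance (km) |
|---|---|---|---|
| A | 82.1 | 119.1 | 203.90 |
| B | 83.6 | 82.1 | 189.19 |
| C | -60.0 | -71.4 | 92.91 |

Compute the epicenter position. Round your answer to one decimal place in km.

Circle about each station: (x − 82.1)² + (y − 119.1)² = 203.90²; (x − 83.6)² + (y − 82.1)² = 189.19²; (x + 60.0)² + (y + 71.4)² = 92.91².
Subtracting pairs of circle equations eliminates x²+y² and gives linear equations (the radical axes):
3.0 x − 74.0 y = -1413.50
-284.2 x − 381.0 y = 20715.68
Solving the 2×2 system: x ≈ -93.4, y ≈ 15.3 km.
Check against A (with the unrounded x, y): √((x − 82.1)²+(y − 119.1)²) = 203.91 ≈ 203.90 km. ✓

-93.4 km east, 15.3 km north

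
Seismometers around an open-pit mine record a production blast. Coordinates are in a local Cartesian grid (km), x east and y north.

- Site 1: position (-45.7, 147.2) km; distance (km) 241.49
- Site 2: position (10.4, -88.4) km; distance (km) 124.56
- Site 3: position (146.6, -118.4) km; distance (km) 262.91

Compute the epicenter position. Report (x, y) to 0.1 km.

Circle about each station: (x + 45.7)² + (y − 147.2)² = 241.49²; (x − 10.4)² + (y + 88.4)² = 124.56²; (x − 146.6)² + (y + 118.4)² = 262.91².
Subtracting pairs of circle equations eliminates x²+y² and gives linear equations (the radical axes):
112.2 x − 471.2 y = 26968.62
384.6 x − 531.2 y = 949.54
Solving the 2×2 system: x ≈ -114.1, y ≈ -84.4 km.
Check against Site 1 (with the unrounded x, y): √((x + 45.7)²+(y − 147.2)²) = 241.50 ≈ 241.49 km. ✓

(-114.1, -84.4)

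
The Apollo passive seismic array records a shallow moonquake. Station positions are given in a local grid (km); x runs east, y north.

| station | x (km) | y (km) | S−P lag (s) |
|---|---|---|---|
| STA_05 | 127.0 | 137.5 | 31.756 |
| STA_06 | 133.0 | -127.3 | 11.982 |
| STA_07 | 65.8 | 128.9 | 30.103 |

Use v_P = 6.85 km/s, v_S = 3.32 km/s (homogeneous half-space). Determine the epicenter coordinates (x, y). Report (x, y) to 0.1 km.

Distance from S−P lag: d = Δt · v_P v_S / (v_P − v_S) = Δt · (6.85·3.32)/(6.85−3.32) ≈ 6.4425·Δt.
So d_STA_05 = 204.59, d_STA_06 = 77.19, d_STA_07 = 193.94 km.
Circle about each station: (x − 127.0)² + (y − 137.5)² = 204.59²; (x − 133.0)² + (y + 127.3)² = 77.19²; (x − 65.8)² + (y − 128.9)² = 193.94².
Subtracting the STA_05 equation from the STA_06 and STA_07 equations removes the quadratic terms:
12.0 x − 529.6 y = 34757.81
-122.4 x − 17.2 y = -9846.06
Solving the 2×2 system: x ≈ 89.4, y ≈ -63.6 km.
Check against STA_05 (with the unrounded x, y): √((x − 127.0)²+(y − 137.5)²) = 204.59 ≈ 204.59 km. ✓

89.4 km east, -63.6 km north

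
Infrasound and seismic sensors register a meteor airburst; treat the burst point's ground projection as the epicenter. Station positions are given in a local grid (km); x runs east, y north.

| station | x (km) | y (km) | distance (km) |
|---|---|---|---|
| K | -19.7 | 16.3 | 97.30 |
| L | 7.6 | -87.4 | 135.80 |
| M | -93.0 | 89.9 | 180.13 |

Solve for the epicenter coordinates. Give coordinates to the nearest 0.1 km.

Circle about each station: (x + 19.7)² + (y − 16.3)² = 97.30²; (x − 7.6)² + (y + 87.4)² = 135.80²; (x + 93.0)² + (y − 89.9)² = 180.13².
Subtracting the K equation from the L and M equations removes the quadratic terms:
54.6 x − 207.4 y = -1931.61
-146.6 x + 147.2 y = -6902.30
Solving the 2×2 system: x ≈ 76.7, y ≈ 29.5 km.

76.7 km east, 29.5 km north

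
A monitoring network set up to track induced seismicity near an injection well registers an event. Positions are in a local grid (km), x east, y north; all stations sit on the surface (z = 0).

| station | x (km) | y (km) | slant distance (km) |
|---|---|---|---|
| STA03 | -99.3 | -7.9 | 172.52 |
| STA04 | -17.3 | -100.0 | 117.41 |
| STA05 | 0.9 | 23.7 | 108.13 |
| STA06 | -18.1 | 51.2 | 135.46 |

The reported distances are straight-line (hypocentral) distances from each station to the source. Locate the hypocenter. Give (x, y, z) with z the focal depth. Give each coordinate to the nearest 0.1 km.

x ≈ 55.8 km, y ≈ -39.1 km, depth ≈ 68.8 km

Each station gives a sphere (x−x_i)² + (y−y_i)² + z² = d_i² (stations at z=0).
Subtracting the STA03 sphere from STA04 and STA05: z² cancels, leaving linear equations in x and y:
164.0 x − 184.2 y = 16354.43
200.4 x + 63.2 y = 8710.65
Solving: x ≈ 55.799, y ≈ -39.106 km (keep extra digits for the depth step; rounded: 55.8, -39.1).
Then from the STA03 sphere: z² = 172.52² − (x + 99.3)² − (y + 7.9)² with x = 55.799, y = -39.106, so z ≈ 68.801 ≈ 68.8 km.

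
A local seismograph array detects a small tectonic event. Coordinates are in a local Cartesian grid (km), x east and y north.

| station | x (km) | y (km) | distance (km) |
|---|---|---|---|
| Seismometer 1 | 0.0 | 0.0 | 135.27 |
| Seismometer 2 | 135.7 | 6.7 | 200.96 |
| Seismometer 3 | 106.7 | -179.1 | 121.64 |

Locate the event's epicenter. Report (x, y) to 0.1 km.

Circle about each station: x² + y² = 135.27²; (x − 135.7)² + (y − 6.7)² = 200.96²; (x − 106.7)² + (y + 179.1)² = 121.64².
Subtracting pairs of circle equations eliminates x²+y² and gives linear equations (the radical axes):
271.4 x + 13.4 y = -3627.57
213.4 x − 358.2 y = 46963.38
Solving the 2×2 system: x ≈ -6.7, y ≈ -135.1 km.
Check against Seismometer 1 (with the unrounded x, y): √(x²+y²) = 135.26 ≈ 135.27 km. ✓

-6.7 km east, -135.1 km north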